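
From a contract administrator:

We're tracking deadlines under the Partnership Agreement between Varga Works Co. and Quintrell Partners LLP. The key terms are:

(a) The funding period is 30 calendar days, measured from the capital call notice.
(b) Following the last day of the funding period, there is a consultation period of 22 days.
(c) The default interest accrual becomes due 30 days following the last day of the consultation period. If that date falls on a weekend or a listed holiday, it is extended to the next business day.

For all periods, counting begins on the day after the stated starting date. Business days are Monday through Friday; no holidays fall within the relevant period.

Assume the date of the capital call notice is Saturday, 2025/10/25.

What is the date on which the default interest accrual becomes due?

2026/01/15

The last day of the funding period: 30 calendar days after 2025/10/25 is 2025/11/24.
Adding 22 calendar days to 2025/11/24 gives 2025/12/16, which is the last day of the consultation period.
Adding 30 calendar days to 2025/12/16 gives 2026/01/15, which is the date on which the default interest accrual becomes due. 2026/01/15 is a Thursday, so no roll-forward applies.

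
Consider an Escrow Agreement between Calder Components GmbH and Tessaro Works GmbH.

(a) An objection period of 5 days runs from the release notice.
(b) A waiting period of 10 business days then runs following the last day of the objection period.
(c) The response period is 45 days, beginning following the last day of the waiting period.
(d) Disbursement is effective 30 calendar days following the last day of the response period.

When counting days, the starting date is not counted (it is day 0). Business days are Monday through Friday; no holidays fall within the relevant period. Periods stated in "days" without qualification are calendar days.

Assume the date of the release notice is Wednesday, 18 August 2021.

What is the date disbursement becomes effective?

20 November 2021

The last day of the objection period: 18 August 2021 + 5 days = 23 August 2021.
The last day of the waiting period: 10 business days after Monday, 23 August 2021, skipping weekends — Aug 24, Aug 25, Aug 26, Aug 27, Aug 30, Aug 31, Sep 1, Sep 2, Sep 3, Sep 6 — lands on Monday, 6 September 2021.
The last day of the response period: 6 September 2021 + 45 days = 21 October 2021.
The date disbursement becomes effective: 21 October 2021 + 30 days = 20 November 2021.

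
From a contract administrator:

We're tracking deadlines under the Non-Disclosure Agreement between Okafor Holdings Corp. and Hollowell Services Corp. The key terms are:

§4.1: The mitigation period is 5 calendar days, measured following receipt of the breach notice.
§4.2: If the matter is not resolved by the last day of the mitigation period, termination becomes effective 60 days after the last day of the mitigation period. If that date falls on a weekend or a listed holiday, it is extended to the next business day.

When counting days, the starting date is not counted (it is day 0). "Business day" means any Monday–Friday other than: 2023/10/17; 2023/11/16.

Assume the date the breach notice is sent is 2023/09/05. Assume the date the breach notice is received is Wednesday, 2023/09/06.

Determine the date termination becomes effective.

The last day of the mitigation period: 2023/09/06 + 5 days = 2023/09/11.
The date termination becomes effective: 60 calendar days after 2023/09/11 is 2023/11/10. 2023/11/10 is a Friday and is not a listed holiday, so no roll-forward applies.

2023/11/10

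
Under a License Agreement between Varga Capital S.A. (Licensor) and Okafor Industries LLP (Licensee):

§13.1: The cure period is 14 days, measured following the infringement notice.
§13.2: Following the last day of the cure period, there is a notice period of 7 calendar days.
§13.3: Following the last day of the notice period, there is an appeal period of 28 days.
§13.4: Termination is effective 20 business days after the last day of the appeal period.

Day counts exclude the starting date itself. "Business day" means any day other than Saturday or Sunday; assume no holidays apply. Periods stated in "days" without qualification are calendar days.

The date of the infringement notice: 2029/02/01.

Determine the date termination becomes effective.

2029/04/19

The last day of the cure period: 14 calendar days after 2029/02/01 is 2029/02/15.
The last day of the notice period: 7 calendar days after 2029/02/15 is 2029/02/22.
The last day of the appeal period: 2029/02/22 + 28 days = 2029/03/22.
The date termination becomes effective: counting 20 business days from Thursday, 2029/03/22 (Mar 23, Mar 26, Mar 27, Mar 28, …, Apr 17, Apr 18, Apr 19, skipping weekends) reaches Thursday, 2029/04/19.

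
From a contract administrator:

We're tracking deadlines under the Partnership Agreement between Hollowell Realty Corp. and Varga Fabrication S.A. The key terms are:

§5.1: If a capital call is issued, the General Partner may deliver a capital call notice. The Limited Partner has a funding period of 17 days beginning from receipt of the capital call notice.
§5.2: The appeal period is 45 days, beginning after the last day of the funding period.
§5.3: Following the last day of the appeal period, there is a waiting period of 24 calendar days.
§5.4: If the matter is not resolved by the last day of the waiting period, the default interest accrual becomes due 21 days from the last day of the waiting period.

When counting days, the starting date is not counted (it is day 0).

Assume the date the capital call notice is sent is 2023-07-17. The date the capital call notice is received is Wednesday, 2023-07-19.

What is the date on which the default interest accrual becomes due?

2023-11-03

The last day of the funding period: 17 calendar days after 2023-07-19 is 2023-08-05.
The last day of the appeal period: 45 calendar days after 2023-08-05 is 2023-09-19.
Adding 24 calendar days to 2023-09-19 gives 2023-10-13, which is the last day of the waiting period.
The date on which the default interest accrual becomes due: 21 calendar days after 2023-10-13 is 2023-11-03.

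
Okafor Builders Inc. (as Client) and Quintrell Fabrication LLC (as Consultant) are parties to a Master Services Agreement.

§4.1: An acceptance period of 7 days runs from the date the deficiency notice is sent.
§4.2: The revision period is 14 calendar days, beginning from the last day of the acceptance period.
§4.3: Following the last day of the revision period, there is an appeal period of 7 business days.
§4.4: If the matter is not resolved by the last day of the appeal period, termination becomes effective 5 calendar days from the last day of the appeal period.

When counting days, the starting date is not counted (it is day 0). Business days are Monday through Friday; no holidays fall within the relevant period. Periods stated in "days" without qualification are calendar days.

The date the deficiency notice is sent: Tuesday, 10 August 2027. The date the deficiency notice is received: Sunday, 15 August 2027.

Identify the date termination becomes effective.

14 September 2027

The last day of the acceptance period: 10 August 2027 + 7 days = 17 August 2027.
The last day of the revision period: 14 calendar days after 17 August 2027 is 31 August 2027.
The last day of the appeal period: counting 7 business days from Tuesday, 31 August 2027 (Sep 1, Sep 2, Sep 3, Sep 6, Sep 7, Sep 8, Sep 9, skipping weekends) reaches Thursday, 9 September 2027.
The date termination becomes effective: 9 September 2027 + 5 days = 14 September 2027.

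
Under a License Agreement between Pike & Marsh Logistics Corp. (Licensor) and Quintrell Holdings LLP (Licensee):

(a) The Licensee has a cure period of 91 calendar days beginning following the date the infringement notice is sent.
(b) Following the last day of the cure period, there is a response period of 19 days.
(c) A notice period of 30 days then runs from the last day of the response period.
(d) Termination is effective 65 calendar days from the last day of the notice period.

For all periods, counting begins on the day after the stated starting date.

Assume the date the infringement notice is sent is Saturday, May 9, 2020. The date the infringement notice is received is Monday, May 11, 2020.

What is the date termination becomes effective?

The last day of the cure period: May 9, 2020 + 91 days = August 8, 2020.
The last day of the response period: August 8, 2020 + 19 days = August 27, 2020.
The last day of the notice period: 30 calendar days after August 27, 2020 is September 26, 2020.
The date termination becomes effective: 65 calendar days after September 26, 2020 is November 30, 2020.

November 30, 2020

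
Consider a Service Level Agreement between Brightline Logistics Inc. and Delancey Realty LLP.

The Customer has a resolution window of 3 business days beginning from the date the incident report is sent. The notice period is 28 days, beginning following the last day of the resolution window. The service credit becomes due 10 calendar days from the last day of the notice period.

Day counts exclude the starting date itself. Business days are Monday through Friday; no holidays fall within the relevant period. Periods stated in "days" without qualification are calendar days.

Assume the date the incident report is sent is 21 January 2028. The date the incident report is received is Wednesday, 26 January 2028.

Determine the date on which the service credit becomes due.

4 March 2028

The last day of the resolution window: 3 business days after Friday, 21 January 2028, skipping weekends — Jan 24, Jan 25, Jan 26 — lands on Wednesday, 26 January 2028.
The last day of the notice period: 28 calendar days after 26 January 2028 is 23 February 2028.
The date on which the service credit becomes due: 23 February 2028 + 10 days = 4 March 2028.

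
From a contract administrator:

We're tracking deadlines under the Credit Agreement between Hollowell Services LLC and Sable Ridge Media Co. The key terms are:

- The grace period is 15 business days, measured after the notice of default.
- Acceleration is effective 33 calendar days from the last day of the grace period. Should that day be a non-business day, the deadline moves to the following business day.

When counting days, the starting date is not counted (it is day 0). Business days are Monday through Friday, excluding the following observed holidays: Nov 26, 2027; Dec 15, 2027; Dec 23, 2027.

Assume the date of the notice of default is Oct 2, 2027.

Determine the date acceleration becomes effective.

The last day of the grace period: counting 15 business days from Saturday, Oct 2, 2027 (Oct 4, Oct 5, Oct 6, Oct 7, …, Oct 20, Oct 21, Oct 22, skipping weekends) reaches Friday, Oct 22, 2027.
Adding 33 calendar days to Oct 22, 2027 gives Nov 24, 2027, which is the date acceleration becomes effective. Nov 24, 2027 is a Wednesday and is not a listed holiday, so no roll-forward applies.

Nov 24, 2027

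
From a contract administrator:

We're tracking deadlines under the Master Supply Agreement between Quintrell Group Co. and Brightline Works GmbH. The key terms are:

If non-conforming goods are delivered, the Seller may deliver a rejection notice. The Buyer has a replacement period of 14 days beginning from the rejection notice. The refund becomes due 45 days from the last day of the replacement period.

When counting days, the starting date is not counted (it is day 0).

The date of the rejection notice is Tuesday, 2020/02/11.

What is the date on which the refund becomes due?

The last day of the replacement period: 2020/02/11 + 14 days = 2020/02/25.
Adding 45 calendar days to 2020/02/25 gives 2020/04/10, which is the date on which the refund becomes due.

2020/04/10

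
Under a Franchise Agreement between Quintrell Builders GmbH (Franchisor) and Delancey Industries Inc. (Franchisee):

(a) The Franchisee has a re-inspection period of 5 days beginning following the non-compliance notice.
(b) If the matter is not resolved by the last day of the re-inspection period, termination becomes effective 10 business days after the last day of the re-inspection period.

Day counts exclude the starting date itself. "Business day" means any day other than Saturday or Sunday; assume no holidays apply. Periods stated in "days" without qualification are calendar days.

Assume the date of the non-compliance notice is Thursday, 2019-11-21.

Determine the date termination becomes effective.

2019-12-10

The last day of the re-inspection period: 2019-11-21 + 5 days = 2019-11-26.
The date termination becomes effective: counting 10 business days from Tuesday, 2019-11-26 (Nov 27, Nov 28, Nov 29, Dec 2, Dec 3, Dec 4, Dec 5, Dec 6, Dec 9, Dec 10, skipping weekends) reaches Tuesday, 2019-12-10.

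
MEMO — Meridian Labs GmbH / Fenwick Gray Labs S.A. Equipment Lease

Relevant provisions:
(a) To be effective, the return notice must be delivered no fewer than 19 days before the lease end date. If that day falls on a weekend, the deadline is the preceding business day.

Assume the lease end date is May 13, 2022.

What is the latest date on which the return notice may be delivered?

May 13, 2022 minus 19 days is Apr 24, 2022. That is a Sunday, so the deadline moves back to Friday, Apr 22, 2022.

Apr 22, 2022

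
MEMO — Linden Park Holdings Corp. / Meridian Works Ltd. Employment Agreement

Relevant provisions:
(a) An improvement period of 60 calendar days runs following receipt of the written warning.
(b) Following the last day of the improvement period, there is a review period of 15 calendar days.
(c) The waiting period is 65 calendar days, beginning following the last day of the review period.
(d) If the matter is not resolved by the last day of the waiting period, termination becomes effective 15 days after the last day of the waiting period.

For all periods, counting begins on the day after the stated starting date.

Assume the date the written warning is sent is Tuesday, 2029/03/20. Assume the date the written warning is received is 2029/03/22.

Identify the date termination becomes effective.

2029/08/24

The last day of the improvement period: 2029/03/22 + 60 days = 2029/05/21.
Adding 15 calendar days to 2029/05/21 gives 2029/06/05, which is the last day of the review period.
Adding 65 calendar days to 2029/06/05 gives 2029/08/09, which is the last day of the waiting period.
The date termination becomes effective: 2029/08/09 + 15 days = 2029/08/24.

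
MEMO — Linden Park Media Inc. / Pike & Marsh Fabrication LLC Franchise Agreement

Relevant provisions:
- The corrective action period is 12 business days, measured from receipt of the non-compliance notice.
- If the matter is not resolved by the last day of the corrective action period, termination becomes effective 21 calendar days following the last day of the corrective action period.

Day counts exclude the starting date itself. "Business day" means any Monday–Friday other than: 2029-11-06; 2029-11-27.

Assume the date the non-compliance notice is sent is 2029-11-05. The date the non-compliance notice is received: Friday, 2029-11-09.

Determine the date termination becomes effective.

2029-12-19

From Friday, 2029-11-09, 12 business days (Nov 12, Nov 13, Nov 14, Nov 15, …, Nov 23, Nov 26, Nov 28, skipping weekends and the listed holiday on Nov 27) brings us to Wednesday, 2029-11-28, which is the last day of the corrective action period.
The date termination becomes effective: 2029-11-28 + 21 days = 2029-12-19.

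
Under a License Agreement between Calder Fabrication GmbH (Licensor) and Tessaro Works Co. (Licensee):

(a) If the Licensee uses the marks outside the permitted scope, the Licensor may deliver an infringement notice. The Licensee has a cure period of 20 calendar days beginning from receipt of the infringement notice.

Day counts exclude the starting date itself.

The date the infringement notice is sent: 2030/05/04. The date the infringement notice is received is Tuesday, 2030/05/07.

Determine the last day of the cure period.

2030/05/27

The last day of the cure period: 2030/05/07 + 20 days = 2030/05/27.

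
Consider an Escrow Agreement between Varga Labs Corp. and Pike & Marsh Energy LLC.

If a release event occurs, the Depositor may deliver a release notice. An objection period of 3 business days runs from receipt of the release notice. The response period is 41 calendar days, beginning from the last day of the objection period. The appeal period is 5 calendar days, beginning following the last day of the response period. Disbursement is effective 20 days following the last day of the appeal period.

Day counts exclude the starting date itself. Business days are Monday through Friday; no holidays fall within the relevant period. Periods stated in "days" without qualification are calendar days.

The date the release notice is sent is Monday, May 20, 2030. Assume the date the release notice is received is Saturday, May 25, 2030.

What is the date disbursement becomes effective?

The last day of the objection period: counting 3 business days from Saturday, May 25, 2030 (May 27, May 28, May 29, skipping weekends) reaches Wednesday, May 29, 2030.
The last day of the response period: May 29, 2030 + 41 days = Jul 9, 2030.
The last day of the appeal period: 5 calendar days after Jul 9, 2030 is Jul 14, 2030.
The date disbursement becomes effective: 20 calendar days after Jul 14, 2030 is Aug 3, 2030.

Aug 3, 2030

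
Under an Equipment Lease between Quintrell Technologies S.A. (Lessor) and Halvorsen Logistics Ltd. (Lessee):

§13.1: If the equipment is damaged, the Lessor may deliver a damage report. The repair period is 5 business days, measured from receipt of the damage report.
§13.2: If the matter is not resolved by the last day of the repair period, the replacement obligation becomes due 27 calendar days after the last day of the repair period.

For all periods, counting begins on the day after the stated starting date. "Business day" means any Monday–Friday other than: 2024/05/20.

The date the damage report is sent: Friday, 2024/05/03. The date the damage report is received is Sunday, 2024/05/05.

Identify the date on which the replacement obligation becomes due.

The last day of the repair period: counting 5 business days from Sunday, 2024/05/05 (May 6, May 7, May 8, May 9, May 10, skipping weekends) reaches Friday, 2024/05/10.
The date on which the replacement obligation becomes due: 27 calendar days after 2024/05/10 is 2024/06/06.

2024/06/06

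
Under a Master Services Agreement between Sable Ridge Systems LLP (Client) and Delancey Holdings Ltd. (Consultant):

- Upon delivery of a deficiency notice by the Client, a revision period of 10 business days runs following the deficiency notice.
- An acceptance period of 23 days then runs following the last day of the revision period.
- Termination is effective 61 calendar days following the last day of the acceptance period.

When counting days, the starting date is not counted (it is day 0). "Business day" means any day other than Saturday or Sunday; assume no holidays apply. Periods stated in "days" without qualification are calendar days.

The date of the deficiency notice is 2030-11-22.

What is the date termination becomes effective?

From Friday, 2030-11-22, 10 business days (Nov 25, Nov 26, Nov 27, Nov 28, Nov 29, Dec 2, Dec 3, Dec 4, Dec 5, Dec 6, skipping weekends) brings us to Friday, 2030-12-06, which is the last day of the revision period.
The last day of the acceptance period: 2030-12-06 + 23 days = 2030-12-29.
The date termination becomes effective: 61 calendar days after 2030-12-29 is 2031-02-28.

2031-02-28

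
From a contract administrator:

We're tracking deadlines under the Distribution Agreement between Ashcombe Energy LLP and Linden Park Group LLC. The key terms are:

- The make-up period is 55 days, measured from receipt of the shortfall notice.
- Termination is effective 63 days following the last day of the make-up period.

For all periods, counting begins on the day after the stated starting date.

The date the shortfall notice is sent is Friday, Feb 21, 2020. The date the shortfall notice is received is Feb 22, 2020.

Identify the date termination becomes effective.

Jun 19, 2020

Adding 55 calendar days to Feb 22, 2020 gives Apr 17, 2020, which is the last day of the make-up period.
The date termination becomes effective: Apr 17, 2020 + 63 days = Jun 19, 2020.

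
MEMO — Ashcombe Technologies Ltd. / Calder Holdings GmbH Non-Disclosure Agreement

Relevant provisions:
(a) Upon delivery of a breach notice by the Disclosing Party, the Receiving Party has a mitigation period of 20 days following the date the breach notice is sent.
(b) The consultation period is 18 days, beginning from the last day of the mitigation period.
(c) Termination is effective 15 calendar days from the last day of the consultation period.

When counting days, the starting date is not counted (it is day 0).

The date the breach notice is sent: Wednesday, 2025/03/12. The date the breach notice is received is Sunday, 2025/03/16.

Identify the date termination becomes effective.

2025/05/04

The last day of the mitigation period: 20 calendar days after 2025/03/12 is 2025/04/01.
Adding 18 calendar days to 2025/04/01 gives 2025/04/19, which is the last day of the consultation period.
The date termination becomes effective: 15 calendar days after 2025/04/19 is 2025/05/04.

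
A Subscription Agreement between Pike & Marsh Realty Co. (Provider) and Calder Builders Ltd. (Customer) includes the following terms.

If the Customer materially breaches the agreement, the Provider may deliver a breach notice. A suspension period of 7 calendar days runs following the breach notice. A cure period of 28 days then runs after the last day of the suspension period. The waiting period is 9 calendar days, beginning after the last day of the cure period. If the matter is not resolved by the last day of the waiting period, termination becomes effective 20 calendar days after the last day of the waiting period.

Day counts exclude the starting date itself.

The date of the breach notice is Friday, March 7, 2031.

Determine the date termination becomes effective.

The last day of the suspension period: March 7, 2031 + 7 days = March 14, 2031.
Adding 28 calendar days to March 14, 2031 gives April 11, 2031, which is the last day of the cure period.
The last day of the waiting period: April 11, 2031 + 9 days = April 20, 2031.
The date termination becomes effective: April 20, 2031 + 20 days = May 10, 2031.

May 10, 2031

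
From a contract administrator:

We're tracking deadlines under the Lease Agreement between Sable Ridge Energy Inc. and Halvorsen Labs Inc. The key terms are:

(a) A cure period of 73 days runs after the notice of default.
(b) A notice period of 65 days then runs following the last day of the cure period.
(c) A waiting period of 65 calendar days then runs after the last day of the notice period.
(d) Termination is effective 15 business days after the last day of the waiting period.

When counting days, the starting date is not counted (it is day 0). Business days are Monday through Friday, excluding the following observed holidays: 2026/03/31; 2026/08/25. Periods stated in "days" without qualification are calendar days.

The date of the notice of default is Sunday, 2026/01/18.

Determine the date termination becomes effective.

The last day of the cure period: 2026/01/18 + 73 days = 2026/04/01.
The last day of the notice period: 65 calendar days after 2026/04/01 is 2026/06/05.
The last day of the waiting period: 65 calendar days after 2026/06/05 is 2026/08/09.
The date termination becomes effective: 15 business days after Sunday, 2026/08/09, skipping weekends and the listed holiday on Aug 25 — Aug 10, Aug 11, Aug 12, Aug 13, …, Aug 27, Aug 28, Aug 31 — lands on Monday, 2026/08/31.

2026/08/31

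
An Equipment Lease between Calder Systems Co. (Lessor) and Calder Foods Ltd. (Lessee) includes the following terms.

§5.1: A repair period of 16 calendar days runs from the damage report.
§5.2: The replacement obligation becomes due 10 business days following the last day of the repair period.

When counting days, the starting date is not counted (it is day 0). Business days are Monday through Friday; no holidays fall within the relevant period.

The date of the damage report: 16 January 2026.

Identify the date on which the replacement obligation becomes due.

13 February 2026

Adding 16 calendar days to 16 January 2026 gives 1 February 2026, which is the last day of the repair period.
The date on which the replacement obligation becomes due: counting 10 business days from Sunday, 1 February 2026 (Feb 2, Feb 3, Feb 4, Feb 5, Feb 6, Feb 9, Feb 10, Feb 11, Feb 12, Feb 13, skipping weekends) reaches Friday, 13 February 2026.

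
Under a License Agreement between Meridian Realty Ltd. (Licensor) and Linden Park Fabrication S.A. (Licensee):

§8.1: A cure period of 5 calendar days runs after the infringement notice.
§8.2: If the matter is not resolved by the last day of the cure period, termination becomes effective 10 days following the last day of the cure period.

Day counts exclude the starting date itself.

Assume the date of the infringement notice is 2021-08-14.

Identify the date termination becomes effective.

2021-08-29

The last day of the cure period: 2021-08-14 + 5 days = 2021-08-19.
Adding 10 calendar days to 2021-08-19 gives 2021-08-29, which is the date termination becomes effective.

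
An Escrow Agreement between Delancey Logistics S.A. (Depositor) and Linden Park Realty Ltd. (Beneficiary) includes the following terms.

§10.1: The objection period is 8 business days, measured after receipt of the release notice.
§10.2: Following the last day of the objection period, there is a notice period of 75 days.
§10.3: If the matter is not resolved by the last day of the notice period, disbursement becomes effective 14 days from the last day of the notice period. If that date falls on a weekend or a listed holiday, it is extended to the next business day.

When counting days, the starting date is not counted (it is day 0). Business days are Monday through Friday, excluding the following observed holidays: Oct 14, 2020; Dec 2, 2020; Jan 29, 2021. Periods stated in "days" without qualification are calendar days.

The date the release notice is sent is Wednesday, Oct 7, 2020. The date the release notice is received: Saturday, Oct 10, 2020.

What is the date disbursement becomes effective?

The last day of the objection period: 8 business days after Saturday, Oct 10, 2020, skipping weekends and the listed holiday on Oct 14 — Oct 12, Oct 13, Oct 15, Oct 16, Oct 19, Oct 20, Oct 21, Oct 22 — lands on Thursday, Oct 22, 2020.
The last day of the notice period: 75 calendar days after Oct 22, 2020 is Jan 5, 2021.
Adding 14 calendar days to Jan 5, 2021 gives Jan 19, 2021, which is the date disbursement becomes effective. Jan 19, 2021 is a Tuesday and is not a listed holiday, so no roll-forward applies.

Jan 19, 2021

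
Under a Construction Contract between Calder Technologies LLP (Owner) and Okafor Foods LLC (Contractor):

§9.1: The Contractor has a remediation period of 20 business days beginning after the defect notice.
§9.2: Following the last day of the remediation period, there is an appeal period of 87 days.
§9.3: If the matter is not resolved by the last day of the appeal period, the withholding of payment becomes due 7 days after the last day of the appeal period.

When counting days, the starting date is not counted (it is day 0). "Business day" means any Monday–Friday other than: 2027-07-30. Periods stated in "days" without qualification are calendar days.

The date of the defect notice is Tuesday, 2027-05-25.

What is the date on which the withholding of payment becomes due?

2027-09-24

The last day of the remediation period: counting 20 business days from Tuesday, 2027-05-25 (May 26, May 27, May 28, May 31, …, Jun 18, Jun 21, Jun 22, skipping weekends) reaches Tuesday, 2027-06-22.
The last day of the appeal period: 87 calendar days after 2027-06-22 is 2027-09-17.
Adding 7 calendar days to 2027-09-17 gives 2027-09-24, which is the date on which the withholding of payment becomes due.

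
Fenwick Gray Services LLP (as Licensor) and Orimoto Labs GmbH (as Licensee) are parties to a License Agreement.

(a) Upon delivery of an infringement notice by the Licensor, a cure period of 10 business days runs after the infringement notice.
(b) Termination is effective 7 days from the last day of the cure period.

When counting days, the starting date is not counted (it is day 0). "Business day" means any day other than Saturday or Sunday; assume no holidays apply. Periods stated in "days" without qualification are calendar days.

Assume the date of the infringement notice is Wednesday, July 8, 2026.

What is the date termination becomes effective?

July 29, 2026

From Wednesday, July 8, 2026, 10 business days (Jul 9, Jul 10, Jul 13, Jul 14, Jul 15, Jul 16, Jul 17, Jul 20, Jul 21, Jul 22, skipping weekends) brings us to Wednesday, July 22, 2026, which is the last day of the cure period.
Adding 7 calendar days to July 22, 2026 gives July 29, 2026, which is the date termination becomes effective.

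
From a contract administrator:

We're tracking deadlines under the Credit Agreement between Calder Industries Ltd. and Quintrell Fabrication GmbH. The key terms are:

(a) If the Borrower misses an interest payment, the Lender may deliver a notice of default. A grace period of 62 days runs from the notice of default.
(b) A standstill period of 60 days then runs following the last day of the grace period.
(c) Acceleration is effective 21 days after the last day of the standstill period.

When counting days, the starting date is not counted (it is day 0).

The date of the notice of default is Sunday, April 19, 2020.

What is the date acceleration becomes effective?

The last day of the grace period: April 19, 2020 + 62 days = June 20, 2020.
The last day of the standstill period: 60 calendar days after June 20, 2020 is August 19, 2020.
The date acceleration becomes effective: August 19, 2020 + 21 days = September 9, 2020.

September 9, 2020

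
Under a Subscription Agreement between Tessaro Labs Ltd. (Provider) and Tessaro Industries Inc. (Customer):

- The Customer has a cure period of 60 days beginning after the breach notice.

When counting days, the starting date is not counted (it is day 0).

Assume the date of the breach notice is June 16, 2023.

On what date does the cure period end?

The last day of the cure period: 60 calendar days after June 16, 2023 is August 15, 2023.

August 15, 2023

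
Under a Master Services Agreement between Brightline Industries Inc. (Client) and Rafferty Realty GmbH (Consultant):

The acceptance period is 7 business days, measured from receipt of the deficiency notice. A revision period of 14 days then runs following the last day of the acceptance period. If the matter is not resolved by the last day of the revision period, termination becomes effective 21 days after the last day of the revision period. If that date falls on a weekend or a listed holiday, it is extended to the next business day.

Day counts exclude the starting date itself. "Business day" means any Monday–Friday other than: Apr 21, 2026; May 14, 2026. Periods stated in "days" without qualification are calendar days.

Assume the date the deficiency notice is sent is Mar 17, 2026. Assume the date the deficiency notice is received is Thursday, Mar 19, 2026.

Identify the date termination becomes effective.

The last day of the acceptance period: 7 business days after Thursday, Mar 19, 2026, skipping weekends — Mar 20, Mar 23, Mar 24, Mar 25, Mar 26, Mar 27, Mar 30 — lands on Monday, Mar 30, 2026.
The last day of the revision period: Mar 30, 2026 + 14 days = Apr 13, 2026.
The date termination becomes effective: 21 calendar days after Apr 13, 2026 is May 4, 2026. May 4, 2026 is a Monday and is not a listed holiday, so no roll-forward applies.

May 4, 2026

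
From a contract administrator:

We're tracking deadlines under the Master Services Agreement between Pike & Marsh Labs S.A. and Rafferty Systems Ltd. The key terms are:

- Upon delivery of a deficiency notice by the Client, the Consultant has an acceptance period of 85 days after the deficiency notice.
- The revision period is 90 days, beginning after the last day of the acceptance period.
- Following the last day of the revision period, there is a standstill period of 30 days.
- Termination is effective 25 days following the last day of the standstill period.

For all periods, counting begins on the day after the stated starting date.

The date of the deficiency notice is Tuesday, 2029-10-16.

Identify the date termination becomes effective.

The last day of the acceptance period: 85 calendar days after 2029-10-16 is 2030-01-09.
The last day of the revision period: 2030-01-09 + 90 days = 2030-04-09.
Adding 30 calendar days to 2030-04-09 gives 2030-05-09, which is the last day of the standstill period.
The date termination becomes effective: 2030-05-09 + 25 days = 2030-06-03.

2030-06-03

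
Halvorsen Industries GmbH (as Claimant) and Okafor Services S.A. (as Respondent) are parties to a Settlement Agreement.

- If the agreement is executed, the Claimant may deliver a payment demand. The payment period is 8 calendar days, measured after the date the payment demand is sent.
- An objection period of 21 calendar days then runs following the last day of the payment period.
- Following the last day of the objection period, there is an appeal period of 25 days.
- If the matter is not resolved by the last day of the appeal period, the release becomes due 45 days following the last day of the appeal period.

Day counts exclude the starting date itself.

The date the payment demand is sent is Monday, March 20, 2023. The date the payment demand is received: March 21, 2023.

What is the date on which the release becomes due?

The last day of the payment period: March 20, 2023 + 8 days = March 28, 2023.
The last day of the objection period: 21 calendar days after March 28, 2023 is April 18, 2023.
Adding 25 calendar days to April 18, 2023 gives May 13, 2023, which is the last day of the appeal period.
The date on which the release becomes due: May 13, 2023 + 45 days = June 27, 2023.

June 27, 2023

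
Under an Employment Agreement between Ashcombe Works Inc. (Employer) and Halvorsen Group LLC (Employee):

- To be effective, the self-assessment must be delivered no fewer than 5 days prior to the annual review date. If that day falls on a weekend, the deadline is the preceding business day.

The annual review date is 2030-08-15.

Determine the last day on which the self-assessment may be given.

2030-08-09

2030-08-15 minus 5 days is 2030-08-10. That is a Saturday, so the deadline moves back to Friday, 2030-08-09.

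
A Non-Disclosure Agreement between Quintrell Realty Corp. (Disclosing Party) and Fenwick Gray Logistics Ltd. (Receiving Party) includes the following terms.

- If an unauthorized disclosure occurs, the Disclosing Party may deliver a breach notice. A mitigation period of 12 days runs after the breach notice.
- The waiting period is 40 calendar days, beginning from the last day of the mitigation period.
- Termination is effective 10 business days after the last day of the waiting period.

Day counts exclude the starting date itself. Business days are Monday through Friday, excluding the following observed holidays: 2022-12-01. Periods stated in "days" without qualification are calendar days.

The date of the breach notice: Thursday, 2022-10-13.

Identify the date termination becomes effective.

Adding 12 calendar days to 2022-10-13 gives 2022-10-25, which is the last day of the mitigation period.
The last day of the waiting period: 2022-10-25 + 40 days = 2022-12-04.
The date termination becomes effective: 10 business days after Sunday, 2022-12-04, skipping weekends — Dec 5, Dec 6, Dec 7, Dec 8, Dec 9, Dec 12, Dec 13, Dec 14, Dec 15, Dec 16 — lands on Friday, 2022-12-16.

2022-12-16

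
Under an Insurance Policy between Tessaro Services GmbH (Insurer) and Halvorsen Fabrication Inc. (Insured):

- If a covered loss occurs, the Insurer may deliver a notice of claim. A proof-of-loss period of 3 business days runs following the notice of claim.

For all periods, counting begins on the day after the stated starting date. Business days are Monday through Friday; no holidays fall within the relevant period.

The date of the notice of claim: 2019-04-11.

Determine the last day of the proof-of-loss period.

The last day of the proof-of-loss period: 3 business days after Thursday, 2019-04-11, skipping weekends — Apr 12, Apr 15, Apr 16 — lands on Tuesday, 2019-04-16.

2019-04-16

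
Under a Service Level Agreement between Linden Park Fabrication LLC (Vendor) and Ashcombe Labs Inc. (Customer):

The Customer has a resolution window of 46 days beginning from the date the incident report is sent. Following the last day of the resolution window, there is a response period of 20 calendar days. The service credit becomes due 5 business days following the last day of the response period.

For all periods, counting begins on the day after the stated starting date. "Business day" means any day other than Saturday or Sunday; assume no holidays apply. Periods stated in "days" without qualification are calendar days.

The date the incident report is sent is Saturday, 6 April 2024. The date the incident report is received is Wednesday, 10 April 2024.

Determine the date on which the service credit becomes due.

The last day of the resolution window: 6 April 2024 + 46 days = 22 May 2024.
The last day of the response period: 22 May 2024 + 20 days = 11 June 2024.
The date on which the service credit becomes due: counting 5 business days from Tuesday, 11 June 2024 (Jun 12, Jun 13, Jun 14, Jun 17, Jun 18, skipping weekends) reaches Tuesday, 18 June 2024.

18 June 2024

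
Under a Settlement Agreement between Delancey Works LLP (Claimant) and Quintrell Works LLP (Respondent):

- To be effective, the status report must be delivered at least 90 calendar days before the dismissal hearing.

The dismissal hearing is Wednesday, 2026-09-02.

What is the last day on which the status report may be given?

Counting back 90 calendar days from 2026-09-02 gives 2026-06-04.

2026-06-04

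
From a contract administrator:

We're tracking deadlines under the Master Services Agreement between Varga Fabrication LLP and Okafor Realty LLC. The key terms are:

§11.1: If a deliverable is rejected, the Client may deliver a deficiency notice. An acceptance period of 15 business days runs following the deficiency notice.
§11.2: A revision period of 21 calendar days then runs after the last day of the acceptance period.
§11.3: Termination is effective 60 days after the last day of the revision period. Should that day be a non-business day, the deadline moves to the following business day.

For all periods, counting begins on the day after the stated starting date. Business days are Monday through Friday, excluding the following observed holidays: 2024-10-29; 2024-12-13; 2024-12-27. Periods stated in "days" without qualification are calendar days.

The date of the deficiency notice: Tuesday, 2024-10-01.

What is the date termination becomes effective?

From Tuesday, 2024-10-01, 15 business days (Oct 2, Oct 3, Oct 4, Oct 7, …, Oct 18, Oct 21, Oct 22, skipping weekends) brings us to Tuesday, 2024-10-22, which is the last day of the acceptance period.
The last day of the revision period: 21 calendar days after 2024-10-22 is 2024-11-12.
The date termination becomes effective: 60 calendar days after 2024-11-12 is 2025-01-11. That falls on a Saturday, so it rolls to the next business day, Monday, 2025-01-13.

2025-01-13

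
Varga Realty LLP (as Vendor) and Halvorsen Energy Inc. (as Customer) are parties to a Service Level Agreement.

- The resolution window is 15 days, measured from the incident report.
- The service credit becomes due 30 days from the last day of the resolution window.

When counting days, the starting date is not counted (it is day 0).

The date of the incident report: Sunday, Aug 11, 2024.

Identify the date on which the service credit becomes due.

The last day of the resolution window: Aug 11, 2024 + 15 days = Aug 26, 2024.
Adding 30 calendar days to Aug 26, 2024 gives Sep 25, 2024, which is the date on which the service credit becomes due.

Sep 25, 2024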